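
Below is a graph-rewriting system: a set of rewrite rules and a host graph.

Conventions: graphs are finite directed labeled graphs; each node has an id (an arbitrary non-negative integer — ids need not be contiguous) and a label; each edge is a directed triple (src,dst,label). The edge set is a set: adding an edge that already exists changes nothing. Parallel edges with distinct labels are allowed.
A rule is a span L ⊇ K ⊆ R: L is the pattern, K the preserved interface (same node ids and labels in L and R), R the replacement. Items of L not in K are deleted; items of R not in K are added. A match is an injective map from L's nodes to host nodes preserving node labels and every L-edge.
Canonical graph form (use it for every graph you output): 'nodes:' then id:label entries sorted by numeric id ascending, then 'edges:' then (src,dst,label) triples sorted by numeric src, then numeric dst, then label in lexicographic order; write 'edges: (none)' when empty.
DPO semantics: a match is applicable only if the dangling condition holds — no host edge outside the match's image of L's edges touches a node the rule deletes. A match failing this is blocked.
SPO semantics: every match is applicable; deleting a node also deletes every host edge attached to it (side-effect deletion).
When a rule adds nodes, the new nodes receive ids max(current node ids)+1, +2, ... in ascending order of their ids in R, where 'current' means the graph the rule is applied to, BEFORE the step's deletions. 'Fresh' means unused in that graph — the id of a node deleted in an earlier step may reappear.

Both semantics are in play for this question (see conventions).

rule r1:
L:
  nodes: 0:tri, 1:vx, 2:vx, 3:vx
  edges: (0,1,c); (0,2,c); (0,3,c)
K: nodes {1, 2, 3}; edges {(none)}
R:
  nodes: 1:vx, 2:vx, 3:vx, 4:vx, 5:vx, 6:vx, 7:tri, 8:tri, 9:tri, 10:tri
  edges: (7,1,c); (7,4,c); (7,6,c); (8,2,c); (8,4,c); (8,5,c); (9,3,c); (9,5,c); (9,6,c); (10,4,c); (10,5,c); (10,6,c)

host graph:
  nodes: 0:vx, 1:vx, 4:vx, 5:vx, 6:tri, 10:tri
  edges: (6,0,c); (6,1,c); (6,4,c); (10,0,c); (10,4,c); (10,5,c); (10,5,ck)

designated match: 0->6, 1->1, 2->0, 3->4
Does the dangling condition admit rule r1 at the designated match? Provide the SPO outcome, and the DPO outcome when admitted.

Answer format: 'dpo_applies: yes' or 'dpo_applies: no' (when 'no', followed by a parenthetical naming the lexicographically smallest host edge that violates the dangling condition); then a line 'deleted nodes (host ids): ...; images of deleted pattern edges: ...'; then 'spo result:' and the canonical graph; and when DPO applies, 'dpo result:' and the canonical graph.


dpo_applies: yes
deleted nodes (host ids): 6; images of deleted pattern edges: (6,0,c); (6,1,c); (6,4,c)
spo result:
nodes: 0:vx, 1:vx, 4:vx, 5:vx, 10:tri, 11:vx, 12:vx, 13:vx, 14:tri, 15:tri, 16:tri, 17:tri
edges: (10,0,c); (10,4,c); (10,5,c); (10,5,ck); (14,1,c); (14,11,c); (14,13,c); (15,0,c); (15,11,c); (15,12,c); (16,4,c); (16,12,c); (16,13,c); (17,11,c); (17,12,c); (17,13,c)
dpo result:
nodes: 0:vx, 1:vx, 4:vx, 5:vx, 10:tri, 11:vx, 12:vx, 13:vx, 14:tri, 15:tri, 16:tri, 17:tri
edges: (10,0,c); (10,4,c); (10,5,c); (10,5,ck); (14,1,c); (14,11,c); (14,13,c); (15,0,c); (15,11,c); (15,12,c); (16,4,c); (16,12,c); (16,13,c); (17,11,c); (17,12,c); (17,13,c)


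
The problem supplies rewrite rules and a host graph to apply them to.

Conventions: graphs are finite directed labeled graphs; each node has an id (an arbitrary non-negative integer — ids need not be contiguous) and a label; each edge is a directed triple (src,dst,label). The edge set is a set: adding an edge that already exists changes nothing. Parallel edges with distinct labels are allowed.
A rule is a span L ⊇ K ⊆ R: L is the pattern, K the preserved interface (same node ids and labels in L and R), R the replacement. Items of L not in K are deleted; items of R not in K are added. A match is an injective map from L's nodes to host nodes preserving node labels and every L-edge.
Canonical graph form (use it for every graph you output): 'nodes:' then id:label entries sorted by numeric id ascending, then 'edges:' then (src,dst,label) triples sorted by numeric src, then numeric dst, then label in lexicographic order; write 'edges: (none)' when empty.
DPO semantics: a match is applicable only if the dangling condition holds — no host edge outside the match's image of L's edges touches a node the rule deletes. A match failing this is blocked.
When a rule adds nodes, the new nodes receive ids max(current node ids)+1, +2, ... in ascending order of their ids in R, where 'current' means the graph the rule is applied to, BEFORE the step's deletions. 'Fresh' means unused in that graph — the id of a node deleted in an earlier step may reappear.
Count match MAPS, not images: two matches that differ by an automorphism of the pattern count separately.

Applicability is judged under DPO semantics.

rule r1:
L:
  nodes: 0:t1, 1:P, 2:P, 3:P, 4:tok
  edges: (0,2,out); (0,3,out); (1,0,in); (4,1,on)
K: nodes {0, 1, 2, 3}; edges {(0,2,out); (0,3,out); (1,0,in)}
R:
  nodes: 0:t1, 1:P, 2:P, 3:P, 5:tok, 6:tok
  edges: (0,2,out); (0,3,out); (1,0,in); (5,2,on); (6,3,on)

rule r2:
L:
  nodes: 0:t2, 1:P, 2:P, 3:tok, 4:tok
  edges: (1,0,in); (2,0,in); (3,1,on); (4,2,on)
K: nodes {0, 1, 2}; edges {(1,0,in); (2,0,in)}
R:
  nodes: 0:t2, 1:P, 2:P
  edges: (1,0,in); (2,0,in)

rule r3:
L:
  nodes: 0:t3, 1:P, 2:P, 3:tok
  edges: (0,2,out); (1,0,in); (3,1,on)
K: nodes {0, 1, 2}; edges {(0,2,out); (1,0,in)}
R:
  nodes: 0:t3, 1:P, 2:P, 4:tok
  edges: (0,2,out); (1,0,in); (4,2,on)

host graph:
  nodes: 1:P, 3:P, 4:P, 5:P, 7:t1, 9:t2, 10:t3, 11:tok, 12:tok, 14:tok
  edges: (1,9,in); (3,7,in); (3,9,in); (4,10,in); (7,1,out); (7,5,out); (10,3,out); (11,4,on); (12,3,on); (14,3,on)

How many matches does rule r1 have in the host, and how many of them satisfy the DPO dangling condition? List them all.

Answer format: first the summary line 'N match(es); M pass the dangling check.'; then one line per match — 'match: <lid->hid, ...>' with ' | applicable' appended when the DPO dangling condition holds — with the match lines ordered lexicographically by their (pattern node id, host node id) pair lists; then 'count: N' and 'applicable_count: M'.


4 match(es); 4 pass the dangling check.
match: 0->7, 1->3, 2->1, 3->5, 4->12 | applicable
match: 0->7, 1->3, 2->1, 3->5, 4->14 | applicable
match: 0->7, 1->3, 2->5, 3->1, 4->12 | applicable
match: 0->7, 1->3, 2->5, 3->1, 4->14 | applicable
count: 4
applicable_count: 4


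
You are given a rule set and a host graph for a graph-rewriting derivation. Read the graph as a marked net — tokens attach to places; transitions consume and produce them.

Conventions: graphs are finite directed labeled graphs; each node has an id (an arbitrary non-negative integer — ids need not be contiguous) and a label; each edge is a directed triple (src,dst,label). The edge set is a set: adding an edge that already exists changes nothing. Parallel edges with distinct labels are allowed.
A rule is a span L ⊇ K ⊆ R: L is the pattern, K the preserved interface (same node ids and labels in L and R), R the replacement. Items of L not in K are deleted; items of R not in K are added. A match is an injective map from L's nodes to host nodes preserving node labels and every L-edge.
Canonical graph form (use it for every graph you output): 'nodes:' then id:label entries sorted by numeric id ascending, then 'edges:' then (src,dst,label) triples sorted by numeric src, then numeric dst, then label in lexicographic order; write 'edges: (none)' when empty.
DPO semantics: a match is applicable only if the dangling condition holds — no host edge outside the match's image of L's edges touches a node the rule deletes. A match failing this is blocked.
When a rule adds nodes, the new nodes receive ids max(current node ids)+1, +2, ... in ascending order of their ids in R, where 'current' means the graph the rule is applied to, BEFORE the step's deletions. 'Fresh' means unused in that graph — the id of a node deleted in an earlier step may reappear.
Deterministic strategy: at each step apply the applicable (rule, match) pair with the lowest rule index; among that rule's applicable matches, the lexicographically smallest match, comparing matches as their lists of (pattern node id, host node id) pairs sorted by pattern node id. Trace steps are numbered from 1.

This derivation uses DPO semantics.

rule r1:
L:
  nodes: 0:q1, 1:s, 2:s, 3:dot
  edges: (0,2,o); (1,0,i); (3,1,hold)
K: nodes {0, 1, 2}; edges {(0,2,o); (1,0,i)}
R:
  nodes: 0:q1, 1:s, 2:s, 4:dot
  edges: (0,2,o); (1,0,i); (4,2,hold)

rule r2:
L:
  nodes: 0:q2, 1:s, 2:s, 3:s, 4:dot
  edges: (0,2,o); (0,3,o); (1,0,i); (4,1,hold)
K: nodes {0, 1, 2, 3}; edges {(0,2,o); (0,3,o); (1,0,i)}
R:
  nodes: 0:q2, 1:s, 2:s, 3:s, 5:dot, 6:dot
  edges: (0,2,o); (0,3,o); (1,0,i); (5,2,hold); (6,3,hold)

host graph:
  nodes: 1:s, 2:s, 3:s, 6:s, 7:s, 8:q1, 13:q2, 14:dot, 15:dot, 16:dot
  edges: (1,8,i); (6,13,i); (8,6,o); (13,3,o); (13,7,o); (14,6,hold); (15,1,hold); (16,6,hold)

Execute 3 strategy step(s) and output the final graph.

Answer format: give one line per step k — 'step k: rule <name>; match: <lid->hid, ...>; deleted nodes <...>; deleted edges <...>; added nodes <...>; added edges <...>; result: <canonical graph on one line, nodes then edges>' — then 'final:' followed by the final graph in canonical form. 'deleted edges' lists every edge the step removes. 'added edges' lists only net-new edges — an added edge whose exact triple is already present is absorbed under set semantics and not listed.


step 1: rule r1; match: 0->8, 1->1, 2->6, 3->15; deleted nodes 15; deleted edges (15,1,hold); added nodes 17; added edges (17,6,hold); result: nodes: 1:s, 2:s, 3:s, 6:s, 7:s, 8:q1, 13:q2, 14:dot, 16:dot, 17:dot edges: (1,8,i); (6,13,i); (8,6,o); (13,3,o); (13,7,o); (14,6,hold); (16,6,hold); (17,6,hold)
step 2: rule r2; match: 0->13, 1->6, 2->3, 3->7, 4->14; deleted nodes 14; deleted edges (14,6,hold); added nodes 18, 19; added edges (18,3,hold); (19,7,hold); result: nodes: 1:s, 2:s, 3:s, 6:s, 7:s, 8:q1, 13:q2, 16:dot, 17:dot, 18:dot, 19:dot edges: (1,8,i); (6,13,i); (8,6,o); (13,3,o); (13,7,o); (16,6,hold); (17,6,hold); (18,3,hold); (19,7,hold)
step 3: rule r2; match: 0->13, 1->6, 2->3, 3->7, 4->16; deleted nodes 16; deleted edges (16,6,hold); added nodes 20, 21; added edges (20,3,hold); (21,7,hold); result: nodes: 1:s, 2:s, 3:s, 6:s, 7:s, 8:q1, 13:q2, 17:dot, 18:dot, 19:dot, 20:dot, 21:dot edges: (1,8,i); (6,13,i); (8,6,o); (13,3,o); (13,7,o); (17,6,hold); (18,3,hold); (19,7,hold); (20,3,hold); (21,7,hold)
final:
nodes: 1:s, 2:s, 3:s, 6:s, 7:s, 8:q1, 13:q2, 17:dot, 18:dot, 19:dot, 20:dot, 21:dot
edges: (1,8,i); (6,13,i); (8,6,o); (13,3,o); (13,7,o); (17,6,hold); (18,3,hold); (19,7,hold); (20,3,hold); (21,7,hold)


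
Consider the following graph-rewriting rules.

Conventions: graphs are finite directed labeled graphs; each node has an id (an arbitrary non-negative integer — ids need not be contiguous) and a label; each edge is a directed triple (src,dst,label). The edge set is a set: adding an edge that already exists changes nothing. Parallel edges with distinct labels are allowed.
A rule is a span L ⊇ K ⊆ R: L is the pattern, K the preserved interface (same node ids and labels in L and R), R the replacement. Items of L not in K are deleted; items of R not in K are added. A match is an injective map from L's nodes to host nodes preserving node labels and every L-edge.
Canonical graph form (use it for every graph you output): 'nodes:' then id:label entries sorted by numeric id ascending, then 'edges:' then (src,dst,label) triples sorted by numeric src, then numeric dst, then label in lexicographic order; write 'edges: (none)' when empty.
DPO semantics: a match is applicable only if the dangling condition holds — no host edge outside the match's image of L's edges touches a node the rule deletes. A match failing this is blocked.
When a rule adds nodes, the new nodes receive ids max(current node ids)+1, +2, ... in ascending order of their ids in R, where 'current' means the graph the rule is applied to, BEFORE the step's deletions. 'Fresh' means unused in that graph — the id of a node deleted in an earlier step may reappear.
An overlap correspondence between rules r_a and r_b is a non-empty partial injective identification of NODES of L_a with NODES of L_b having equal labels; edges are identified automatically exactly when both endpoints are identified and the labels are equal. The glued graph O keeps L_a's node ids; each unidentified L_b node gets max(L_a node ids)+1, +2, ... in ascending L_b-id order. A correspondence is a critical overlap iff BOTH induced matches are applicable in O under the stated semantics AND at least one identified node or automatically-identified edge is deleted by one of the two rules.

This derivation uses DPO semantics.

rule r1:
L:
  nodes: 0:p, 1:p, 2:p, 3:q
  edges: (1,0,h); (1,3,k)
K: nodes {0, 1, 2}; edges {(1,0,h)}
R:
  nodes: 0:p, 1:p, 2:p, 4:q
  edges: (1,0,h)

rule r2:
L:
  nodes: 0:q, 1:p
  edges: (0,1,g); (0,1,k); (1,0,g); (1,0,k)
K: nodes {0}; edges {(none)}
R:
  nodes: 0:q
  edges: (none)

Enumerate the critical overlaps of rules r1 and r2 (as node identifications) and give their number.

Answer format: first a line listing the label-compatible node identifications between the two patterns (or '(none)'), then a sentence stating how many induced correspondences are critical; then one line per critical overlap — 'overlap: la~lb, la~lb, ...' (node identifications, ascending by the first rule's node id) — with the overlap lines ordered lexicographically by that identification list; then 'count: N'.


label-compatible node identifications between L(r1) and L(r2): 0~1, 1~1, 2~1, 3~0
1 of the induced correspondences is a critical overlap of r1 and r2.
overlap: 2~1
count: 1


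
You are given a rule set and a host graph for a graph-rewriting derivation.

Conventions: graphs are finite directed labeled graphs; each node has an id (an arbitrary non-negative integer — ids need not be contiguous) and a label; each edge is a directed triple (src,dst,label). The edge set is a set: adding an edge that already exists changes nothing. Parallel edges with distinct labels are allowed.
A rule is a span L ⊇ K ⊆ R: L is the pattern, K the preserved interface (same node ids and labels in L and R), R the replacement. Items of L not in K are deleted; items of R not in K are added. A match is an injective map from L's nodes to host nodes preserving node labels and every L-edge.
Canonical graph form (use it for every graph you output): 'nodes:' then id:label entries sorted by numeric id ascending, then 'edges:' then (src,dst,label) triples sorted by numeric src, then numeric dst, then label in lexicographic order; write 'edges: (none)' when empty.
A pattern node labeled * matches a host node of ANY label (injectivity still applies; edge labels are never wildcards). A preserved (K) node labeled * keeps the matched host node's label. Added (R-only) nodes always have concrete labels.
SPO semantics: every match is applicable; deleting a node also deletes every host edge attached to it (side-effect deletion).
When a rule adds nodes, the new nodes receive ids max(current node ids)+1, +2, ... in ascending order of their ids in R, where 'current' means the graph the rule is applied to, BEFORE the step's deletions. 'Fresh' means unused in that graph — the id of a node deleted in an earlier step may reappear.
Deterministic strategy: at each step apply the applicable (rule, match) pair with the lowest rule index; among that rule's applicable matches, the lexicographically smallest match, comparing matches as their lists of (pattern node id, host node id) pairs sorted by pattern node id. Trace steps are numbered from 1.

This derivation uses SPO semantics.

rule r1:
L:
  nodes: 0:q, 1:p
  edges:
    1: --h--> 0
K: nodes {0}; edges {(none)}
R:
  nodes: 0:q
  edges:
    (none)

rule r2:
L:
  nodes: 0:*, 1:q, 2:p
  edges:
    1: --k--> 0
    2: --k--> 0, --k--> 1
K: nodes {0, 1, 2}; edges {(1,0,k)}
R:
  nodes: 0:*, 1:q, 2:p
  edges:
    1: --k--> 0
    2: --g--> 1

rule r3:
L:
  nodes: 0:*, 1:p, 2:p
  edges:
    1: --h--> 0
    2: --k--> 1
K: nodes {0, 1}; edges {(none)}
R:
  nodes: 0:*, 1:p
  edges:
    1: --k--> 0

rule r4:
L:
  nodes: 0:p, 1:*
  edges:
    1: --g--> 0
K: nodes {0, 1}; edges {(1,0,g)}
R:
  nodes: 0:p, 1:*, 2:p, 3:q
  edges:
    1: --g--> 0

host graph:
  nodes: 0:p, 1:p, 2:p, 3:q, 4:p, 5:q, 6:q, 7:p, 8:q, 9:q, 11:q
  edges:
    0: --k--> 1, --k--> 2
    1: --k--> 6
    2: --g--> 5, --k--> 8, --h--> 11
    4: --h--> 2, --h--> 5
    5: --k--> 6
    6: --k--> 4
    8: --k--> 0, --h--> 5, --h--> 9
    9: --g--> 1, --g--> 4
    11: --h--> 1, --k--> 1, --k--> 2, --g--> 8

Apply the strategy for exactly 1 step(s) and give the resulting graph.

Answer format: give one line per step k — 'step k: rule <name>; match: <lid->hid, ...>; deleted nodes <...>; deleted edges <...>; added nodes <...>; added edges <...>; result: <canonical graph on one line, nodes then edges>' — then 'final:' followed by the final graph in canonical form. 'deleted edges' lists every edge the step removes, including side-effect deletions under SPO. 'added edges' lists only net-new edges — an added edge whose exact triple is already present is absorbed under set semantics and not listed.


step 1: rule r1; match: 0->5, 1->4; deleted nodes 4; deleted edges (4,2,h); (4,5,h); (6,4,k); (9,4,g); added nodes (none); added edges (none); result: nodes: 0:p, 1:p, 2:p, 3:q, 5:q, 6:q, 7:p, 8:q, 9:q, 11:q edges: (0,1,k); (0,2,k); (1,6,k); (2,5,g); (2,8,k); (2,11,h); (5,6,k); (8,0,k); (8,5,h); (8,9,h); (9,1,g); (11,1,h); (11,1,k); (11,2,k); (11,8,g)
final:
nodes: 0:p, 1:p, 2:p, 3:q, 5:q, 6:q, 7:p, 8:q, 9:q, 11:q
edges: (0,1,k); (0,2,k); (1,6,k); (2,5,g); (2,8,k); (2,11,h); (5,6,k); (8,0,k); (8,5,h); (8,9,h); (9,1,g); (11,1,h); (11,1,k); (11,2,k); (11,8,g)


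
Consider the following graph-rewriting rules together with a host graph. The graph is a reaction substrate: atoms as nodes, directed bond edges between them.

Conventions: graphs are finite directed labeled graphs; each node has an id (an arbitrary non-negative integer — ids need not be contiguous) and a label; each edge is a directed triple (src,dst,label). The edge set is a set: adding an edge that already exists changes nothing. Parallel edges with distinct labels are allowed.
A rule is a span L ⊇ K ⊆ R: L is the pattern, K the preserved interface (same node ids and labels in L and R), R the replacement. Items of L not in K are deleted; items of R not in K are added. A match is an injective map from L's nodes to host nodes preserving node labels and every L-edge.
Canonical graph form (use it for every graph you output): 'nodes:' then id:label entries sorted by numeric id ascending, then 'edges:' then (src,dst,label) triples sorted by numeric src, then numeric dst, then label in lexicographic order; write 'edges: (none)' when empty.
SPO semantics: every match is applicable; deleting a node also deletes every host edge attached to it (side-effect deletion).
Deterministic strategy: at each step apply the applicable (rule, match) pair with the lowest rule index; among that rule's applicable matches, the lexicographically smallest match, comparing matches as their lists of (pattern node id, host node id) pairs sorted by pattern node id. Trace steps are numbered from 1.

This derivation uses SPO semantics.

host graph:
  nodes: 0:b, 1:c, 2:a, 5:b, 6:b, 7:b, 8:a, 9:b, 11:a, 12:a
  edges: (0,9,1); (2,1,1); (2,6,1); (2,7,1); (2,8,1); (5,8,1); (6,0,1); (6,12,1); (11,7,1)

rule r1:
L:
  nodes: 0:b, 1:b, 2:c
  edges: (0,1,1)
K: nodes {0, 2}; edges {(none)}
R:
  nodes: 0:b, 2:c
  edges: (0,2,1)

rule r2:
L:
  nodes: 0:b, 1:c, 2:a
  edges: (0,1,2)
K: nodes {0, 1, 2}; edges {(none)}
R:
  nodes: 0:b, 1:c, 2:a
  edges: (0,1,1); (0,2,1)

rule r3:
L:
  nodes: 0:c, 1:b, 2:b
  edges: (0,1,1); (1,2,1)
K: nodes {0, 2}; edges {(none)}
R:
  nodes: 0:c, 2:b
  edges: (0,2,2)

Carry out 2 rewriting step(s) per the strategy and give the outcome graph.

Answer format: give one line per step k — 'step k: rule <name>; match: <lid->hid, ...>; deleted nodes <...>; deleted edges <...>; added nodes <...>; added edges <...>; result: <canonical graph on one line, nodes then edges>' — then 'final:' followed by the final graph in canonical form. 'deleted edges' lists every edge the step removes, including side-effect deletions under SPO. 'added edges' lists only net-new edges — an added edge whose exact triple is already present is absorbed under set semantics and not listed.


step 1: rule r1; match: 0->0, 1->9, 2->1; deleted nodes 9; deleted edges (0,9,1); added nodes (none); added edges (0,1,1); result: nodes: 0:b, 1:c, 2:a, 5:b, 6:b, 7:b, 8:a, 11:a, 12:a edges: (0,1,1); (2,1,1); (2,6,1); (2,7,1); (2,8,1); (5,8,1); (6,0,1); (6,12,1); (11,7,1)
step 2: rule r1; match: 0->6, 1->0, 2->1; deleted nodes 0; deleted edges (0,1,1); (6,0,1); added nodes (none); added edges (6,1,1); result: nodes: 1:c, 2:a, 5:b, 6:b, 7:b, 8:a, 11:a, 12:a edges: (2,1,1); (2,6,1); (2,7,1); (2,8,1); (5,8,1); (6,1,1); (6,12,1); (11,7,1)
final:
nodes: 1:c, 2:a, 5:b, 6:b, 7:b, 8:a, 11:a, 12:a
edges: (2,1,1); (2,6,1); (2,7,1); (2,8,1); (5,8,1); (6,1,1); (6,12,1); (11,7,1)


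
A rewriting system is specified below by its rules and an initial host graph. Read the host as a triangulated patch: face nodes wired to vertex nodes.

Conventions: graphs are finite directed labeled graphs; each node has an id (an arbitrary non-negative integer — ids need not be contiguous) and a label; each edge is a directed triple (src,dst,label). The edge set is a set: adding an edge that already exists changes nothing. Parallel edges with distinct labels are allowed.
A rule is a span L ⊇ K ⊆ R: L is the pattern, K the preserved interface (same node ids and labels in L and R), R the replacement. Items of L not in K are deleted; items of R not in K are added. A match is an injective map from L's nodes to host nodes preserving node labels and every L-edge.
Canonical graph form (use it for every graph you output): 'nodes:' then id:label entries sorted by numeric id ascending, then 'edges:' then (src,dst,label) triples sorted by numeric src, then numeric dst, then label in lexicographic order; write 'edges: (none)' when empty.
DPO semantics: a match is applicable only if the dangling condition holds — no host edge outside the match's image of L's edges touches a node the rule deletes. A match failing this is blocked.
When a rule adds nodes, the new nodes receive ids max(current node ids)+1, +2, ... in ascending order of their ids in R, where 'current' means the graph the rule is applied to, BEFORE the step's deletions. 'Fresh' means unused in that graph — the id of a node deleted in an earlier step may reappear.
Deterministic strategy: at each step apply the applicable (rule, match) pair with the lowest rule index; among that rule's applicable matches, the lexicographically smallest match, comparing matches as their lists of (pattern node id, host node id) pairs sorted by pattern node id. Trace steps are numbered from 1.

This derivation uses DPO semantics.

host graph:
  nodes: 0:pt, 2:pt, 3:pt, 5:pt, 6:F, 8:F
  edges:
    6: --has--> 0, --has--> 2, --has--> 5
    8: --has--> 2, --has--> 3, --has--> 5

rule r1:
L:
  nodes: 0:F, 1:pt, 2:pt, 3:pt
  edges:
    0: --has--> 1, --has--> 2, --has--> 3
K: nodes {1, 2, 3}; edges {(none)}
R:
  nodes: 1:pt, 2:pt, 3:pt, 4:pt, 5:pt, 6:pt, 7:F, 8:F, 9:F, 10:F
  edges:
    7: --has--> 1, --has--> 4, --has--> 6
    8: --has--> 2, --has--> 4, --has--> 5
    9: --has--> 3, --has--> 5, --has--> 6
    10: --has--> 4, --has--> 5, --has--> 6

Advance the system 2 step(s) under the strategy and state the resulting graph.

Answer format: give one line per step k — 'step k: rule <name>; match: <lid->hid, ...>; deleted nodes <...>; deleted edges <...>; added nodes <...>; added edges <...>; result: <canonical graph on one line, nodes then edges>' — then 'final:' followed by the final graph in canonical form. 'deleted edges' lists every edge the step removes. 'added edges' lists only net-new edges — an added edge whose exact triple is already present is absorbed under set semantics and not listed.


step 1: rule r1; match: 0->6, 1->0, 2->2, 3->5; deleted nodes 6; deleted edges (6,0,has); (6,2,has); (6,5,has); added nodes 9, 10, 11, 12, 13, 14, 15; added edges (12,0,has); (12,9,has); (12,11,has); (13,2,has); (13,9,has); (13,10,has); (14,5,has); (14,10,has); (14,11,has); (15,9,has); (15,10,has); (15,11,has); result: nodes: 0:pt, 2:pt, 3:pt, 5:pt, 8:F, 9:pt, 10:pt, 11:pt, 12:F, 13:F, 14:F, 15:F edges: (8,2,has); (8,3,has); (8,5,has); (12,0,has); (12,9,has); (12,11,has); (13,2,has); (13,9,has); (13,10,has); (14,5,has); (14,10,has); (14,11,has); (15,9,has); (15,10,has); (15,11,has)
step 2: rule r1; match: 0->8, 1->2, 2->3, 3->5; deleted nodes 8; deleted edges (8,2,has); (8,3,has); (8,5,has); added nodes 16, 17, 18, 19, 20, 21, 22; added edges (19,2,has); (19,16,has); (19,18,has); (20,3,has); (20,16,has); (20,17,has); (21,5,has); (21,17,has); (21,18,has); (22,16,has); (22,17,has); (22,18,has); result: nodes: 0:pt, 2:pt, 3:pt, 5:pt, 9:pt, 10:pt, 11:pt, 12:F, 13:F, 14:F, 15:F, 16:pt, 17:pt, 18:pt, 19:F, 20:F, 21:F, 22:F edges: (12,0,has); (12,9,has); (12,11,has); (13,2,has); (13,9,has); (13,10,has); (14,5,has); (14,10,has); (14,11,has); (15,9,has); (15,10,has); (15,11,has); (19,2,has); (19,16,has); (19,18,has); (20,3,has); (20,16,has); (20,17,has); (21,5,has); (21,17,has); (21,18,has); (22,16,has); (22,17,has); (22,18,has)
final:
nodes: 0:pt, 2:pt, 3:pt, 5:pt, 9:pt, 10:pt, 11:pt, 12:F, 13:F, 14:F, 15:F, 16:pt, 17:pt, 18:pt, 19:F, 20:F, 21:F, 22:F
edges: (12,0,has); (12,9,has); (12,11,has); (13,2,has); (13,9,has); (13,10,has); (14,5,has); (14,10,has); (14,11,has); (15,9,has); (15,10,has); (15,11,has); (19,2,has); (19,16,has); (19,18,has); (20,3,has); (20,16,has); (20,17,has); (21,5,has); (21,17,has); (21,18,has); (22,16,has); (22,17,has); (22,18,has)


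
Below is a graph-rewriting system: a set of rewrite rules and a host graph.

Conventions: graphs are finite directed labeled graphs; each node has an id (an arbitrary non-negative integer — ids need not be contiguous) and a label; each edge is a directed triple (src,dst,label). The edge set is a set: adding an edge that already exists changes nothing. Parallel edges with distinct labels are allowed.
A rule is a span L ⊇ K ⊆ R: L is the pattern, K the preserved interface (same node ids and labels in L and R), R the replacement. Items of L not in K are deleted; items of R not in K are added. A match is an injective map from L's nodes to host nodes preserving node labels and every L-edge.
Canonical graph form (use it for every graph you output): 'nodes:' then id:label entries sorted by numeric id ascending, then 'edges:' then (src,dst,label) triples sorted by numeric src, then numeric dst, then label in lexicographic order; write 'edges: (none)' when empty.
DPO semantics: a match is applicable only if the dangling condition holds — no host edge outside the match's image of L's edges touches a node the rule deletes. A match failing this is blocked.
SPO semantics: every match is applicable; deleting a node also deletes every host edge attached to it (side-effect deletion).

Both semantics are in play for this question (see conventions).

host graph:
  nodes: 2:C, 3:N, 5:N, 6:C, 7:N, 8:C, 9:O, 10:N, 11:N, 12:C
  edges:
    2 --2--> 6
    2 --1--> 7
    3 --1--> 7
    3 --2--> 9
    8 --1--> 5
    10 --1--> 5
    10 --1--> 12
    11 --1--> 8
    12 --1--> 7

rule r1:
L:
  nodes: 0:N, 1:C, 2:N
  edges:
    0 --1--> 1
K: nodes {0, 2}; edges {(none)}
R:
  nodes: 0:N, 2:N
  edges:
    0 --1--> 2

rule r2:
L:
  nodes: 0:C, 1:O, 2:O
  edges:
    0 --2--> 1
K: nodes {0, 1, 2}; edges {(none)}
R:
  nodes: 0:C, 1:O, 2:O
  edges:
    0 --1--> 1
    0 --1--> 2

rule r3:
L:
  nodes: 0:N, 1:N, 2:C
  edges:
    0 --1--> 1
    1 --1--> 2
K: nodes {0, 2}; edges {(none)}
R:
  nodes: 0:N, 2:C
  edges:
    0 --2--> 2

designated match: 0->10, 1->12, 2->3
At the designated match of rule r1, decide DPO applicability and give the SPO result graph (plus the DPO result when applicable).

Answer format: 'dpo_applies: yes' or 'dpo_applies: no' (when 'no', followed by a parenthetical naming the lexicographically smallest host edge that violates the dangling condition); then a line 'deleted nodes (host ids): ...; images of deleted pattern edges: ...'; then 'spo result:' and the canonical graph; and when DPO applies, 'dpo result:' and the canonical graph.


dpo_applies: no
(the rule deletes node 12, which keeps host edge (12,7,1) outside the match image — the dangling condition fails, DPO blocks; SPO proceeds and side-deletes such edges)
deleted nodes (host ids): 12; images of deleted pattern edges: (10,12,1)
spo result:
nodes: 2:C, 3:N, 5:N, 6:C, 7:N, 8:C, 9:O, 10:N, 11:N
edges: (2,6,2); (2,7,1); (3,7,1); (3,9,2); (8,5,1); (10,3,1); (10,5,1); (11,8,1)


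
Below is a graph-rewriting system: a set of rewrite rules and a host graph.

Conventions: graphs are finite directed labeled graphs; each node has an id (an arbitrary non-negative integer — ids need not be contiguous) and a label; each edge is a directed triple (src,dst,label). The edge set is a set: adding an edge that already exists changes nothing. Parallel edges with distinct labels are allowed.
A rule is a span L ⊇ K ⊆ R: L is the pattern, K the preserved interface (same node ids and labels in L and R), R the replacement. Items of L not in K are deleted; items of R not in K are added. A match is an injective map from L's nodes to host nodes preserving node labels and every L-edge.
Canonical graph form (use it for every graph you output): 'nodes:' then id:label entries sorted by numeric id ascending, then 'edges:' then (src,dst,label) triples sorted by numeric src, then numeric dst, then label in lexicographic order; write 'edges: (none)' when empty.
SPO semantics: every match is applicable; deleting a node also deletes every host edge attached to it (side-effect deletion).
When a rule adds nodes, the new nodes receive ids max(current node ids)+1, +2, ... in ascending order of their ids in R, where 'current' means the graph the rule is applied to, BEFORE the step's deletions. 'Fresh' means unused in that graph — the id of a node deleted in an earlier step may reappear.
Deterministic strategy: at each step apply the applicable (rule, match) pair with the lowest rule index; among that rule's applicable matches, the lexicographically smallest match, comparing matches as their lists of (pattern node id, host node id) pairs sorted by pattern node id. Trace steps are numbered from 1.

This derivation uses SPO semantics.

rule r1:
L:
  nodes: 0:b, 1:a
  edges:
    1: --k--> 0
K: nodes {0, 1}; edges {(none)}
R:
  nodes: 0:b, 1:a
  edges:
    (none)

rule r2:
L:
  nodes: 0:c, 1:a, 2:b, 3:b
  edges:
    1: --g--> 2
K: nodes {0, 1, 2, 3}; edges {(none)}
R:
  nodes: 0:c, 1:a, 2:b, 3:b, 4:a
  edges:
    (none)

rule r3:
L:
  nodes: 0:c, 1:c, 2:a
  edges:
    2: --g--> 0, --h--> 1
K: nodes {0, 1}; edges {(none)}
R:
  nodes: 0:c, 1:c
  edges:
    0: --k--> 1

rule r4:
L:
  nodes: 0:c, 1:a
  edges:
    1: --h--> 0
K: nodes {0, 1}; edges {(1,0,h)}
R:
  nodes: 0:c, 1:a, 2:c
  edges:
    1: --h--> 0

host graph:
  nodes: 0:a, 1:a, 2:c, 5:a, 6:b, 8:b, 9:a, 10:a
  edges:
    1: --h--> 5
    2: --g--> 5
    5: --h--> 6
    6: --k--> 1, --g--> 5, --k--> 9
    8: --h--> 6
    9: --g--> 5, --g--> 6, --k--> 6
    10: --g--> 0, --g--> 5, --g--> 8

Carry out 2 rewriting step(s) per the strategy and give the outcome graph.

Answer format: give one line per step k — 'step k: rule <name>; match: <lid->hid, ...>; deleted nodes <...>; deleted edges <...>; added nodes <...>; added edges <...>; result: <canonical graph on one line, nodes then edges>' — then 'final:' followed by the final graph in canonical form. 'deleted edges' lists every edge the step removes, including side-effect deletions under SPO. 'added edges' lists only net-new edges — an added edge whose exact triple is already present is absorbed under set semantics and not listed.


step 1: rule r1; match: 0->6, 1->9; deleted nodes (none); deleted edges (9,6,k); added nodes (none); added edges (none); result: nodes: 0:a, 1:a, 2:c, 5:a, 6:b, 8:b, 9:a, 10:a edges: (1,5,h); (2,5,g); (5,6,h); (6,1,k); (6,5,g); (6,9,k); (8,6,h); (9,5,g); (9,6,g); (10,0,g); (10,5,g); (10,8,g)
step 2: rule r2; match: 0->2, 1->9, 2->6, 3->8; deleted nodes (none); deleted edges (9,6,g); added nodes 11; added edges (none); result: nodes: 0:a, 1:a, 2:c, 5:a, 6:b, 8:b, 9:a, 10:a, 11:a edges: (1,5,h); (2,5,g); (5,6,h); (6,1,k); (6,5,g); (6,9,k); (8,6,h); (9,5,g); (10,0,g); (10,5,g); (10,8,g)
final:
nodes: 0:a, 1:a, 2:c, 5:a, 6:b, 8:b, 9:a, 10:a, 11:a
edges: (1,5,h); (2,5,g); (5,6,h); (6,1,k); (6,5,g); (6,9,k); (8,6,h); (9,5,g); (10,0,g); (10,5,g); (10,8,g)


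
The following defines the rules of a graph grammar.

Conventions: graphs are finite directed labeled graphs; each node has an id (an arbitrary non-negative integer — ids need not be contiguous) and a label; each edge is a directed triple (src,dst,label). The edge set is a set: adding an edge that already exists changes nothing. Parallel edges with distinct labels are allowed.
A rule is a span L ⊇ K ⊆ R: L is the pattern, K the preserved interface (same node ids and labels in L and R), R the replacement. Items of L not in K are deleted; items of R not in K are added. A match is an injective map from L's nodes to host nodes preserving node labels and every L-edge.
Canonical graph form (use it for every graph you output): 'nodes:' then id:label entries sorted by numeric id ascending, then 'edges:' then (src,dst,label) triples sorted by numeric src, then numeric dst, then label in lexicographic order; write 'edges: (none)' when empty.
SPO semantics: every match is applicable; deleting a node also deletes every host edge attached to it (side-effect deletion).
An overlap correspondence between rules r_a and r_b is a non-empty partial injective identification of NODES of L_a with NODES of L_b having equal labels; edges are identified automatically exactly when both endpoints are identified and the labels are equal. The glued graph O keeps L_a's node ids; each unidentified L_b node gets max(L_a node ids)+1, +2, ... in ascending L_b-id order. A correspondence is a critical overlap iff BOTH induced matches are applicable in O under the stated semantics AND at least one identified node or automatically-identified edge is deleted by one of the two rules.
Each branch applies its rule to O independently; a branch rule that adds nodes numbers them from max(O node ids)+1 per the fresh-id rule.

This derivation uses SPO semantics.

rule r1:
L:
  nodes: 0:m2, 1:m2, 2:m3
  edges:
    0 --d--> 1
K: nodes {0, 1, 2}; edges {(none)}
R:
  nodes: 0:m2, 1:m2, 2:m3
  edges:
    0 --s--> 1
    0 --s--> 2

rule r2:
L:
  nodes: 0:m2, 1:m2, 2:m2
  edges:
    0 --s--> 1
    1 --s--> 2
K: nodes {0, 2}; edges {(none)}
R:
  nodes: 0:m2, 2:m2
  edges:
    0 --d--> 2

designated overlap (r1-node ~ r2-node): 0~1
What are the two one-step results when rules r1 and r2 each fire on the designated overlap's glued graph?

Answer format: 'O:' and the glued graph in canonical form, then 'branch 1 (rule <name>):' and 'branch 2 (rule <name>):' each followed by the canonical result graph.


O:
nodes: 0:m2, 1:m2, 2:m3, 3:m2, 4:m2
edges: (0,1,d); (0,4,s); (3,0,s)
branch 1 (rule r1):
nodes: 0:m2, 1:m2, 2:m3, 3:m2, 4:m2
edges: (0,1,s); (0,2,s); (0,4,s); (3,0,s)
branch 2 (rule r2):
nodes: 1:m2, 2:m3, 3:m2, 4:m2
edges: (3,4,d)


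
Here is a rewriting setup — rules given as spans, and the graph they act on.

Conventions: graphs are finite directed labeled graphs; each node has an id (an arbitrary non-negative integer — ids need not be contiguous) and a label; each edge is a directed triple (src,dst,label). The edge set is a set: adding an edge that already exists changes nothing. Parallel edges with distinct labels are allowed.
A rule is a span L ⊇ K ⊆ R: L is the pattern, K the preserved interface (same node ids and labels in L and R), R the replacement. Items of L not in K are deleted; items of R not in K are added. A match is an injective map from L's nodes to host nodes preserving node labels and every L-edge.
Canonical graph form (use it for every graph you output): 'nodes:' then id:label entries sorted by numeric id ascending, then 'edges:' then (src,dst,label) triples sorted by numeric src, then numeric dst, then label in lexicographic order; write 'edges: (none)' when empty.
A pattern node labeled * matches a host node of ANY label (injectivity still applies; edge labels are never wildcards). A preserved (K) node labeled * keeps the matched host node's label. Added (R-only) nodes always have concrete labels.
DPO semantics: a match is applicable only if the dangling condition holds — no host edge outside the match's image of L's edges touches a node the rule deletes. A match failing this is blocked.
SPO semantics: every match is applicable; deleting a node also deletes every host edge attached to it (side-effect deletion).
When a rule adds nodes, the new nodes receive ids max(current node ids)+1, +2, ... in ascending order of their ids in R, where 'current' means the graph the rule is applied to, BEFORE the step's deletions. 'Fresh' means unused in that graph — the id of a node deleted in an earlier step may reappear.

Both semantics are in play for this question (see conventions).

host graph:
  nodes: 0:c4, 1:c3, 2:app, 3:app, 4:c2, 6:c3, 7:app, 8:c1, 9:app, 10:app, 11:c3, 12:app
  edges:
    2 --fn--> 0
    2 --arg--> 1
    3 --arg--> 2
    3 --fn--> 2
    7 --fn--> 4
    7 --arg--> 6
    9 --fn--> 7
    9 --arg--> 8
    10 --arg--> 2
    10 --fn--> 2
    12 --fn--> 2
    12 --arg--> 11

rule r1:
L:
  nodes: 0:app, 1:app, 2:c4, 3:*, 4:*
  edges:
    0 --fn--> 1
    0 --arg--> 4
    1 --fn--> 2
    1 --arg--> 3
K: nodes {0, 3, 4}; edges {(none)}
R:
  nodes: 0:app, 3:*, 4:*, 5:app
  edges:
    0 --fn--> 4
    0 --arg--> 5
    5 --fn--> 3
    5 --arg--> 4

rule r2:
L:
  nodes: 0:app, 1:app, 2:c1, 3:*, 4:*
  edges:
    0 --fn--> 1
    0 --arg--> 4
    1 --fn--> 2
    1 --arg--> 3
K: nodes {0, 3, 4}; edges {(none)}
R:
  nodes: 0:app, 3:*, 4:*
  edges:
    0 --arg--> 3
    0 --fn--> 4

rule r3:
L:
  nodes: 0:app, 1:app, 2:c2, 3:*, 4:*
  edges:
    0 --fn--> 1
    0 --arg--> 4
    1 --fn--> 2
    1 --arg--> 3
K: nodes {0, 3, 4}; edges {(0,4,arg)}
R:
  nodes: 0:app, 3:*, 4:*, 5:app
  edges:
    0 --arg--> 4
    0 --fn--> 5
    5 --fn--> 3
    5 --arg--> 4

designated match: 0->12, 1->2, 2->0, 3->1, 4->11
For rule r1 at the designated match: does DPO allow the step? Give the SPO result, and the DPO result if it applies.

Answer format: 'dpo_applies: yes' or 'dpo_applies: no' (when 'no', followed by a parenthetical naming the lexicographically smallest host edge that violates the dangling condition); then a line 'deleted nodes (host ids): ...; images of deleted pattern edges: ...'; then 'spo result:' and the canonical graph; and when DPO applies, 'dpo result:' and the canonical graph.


dpo_applies: no
(the rule deletes node 2, which keeps host edge (3,2,arg) outside the match image — the dangling condition fails, DPO blocks; SPO proceeds and side-deletes such edges)
deleted nodes (host ids): 0, 2; images of deleted pattern edges: (2,0,fn); (2,1,arg); (12,2,fn); (12,11,arg)
spo result:
nodes: 1:c3, 3:app, 4:c2, 6:c3, 7:app, 8:c1, 9:app, 10:app, 11:c3, 12:app, 13:app
edges: (7,4,fn); (7,6,arg); (9,7,fn); (9,8,arg); (12,11,fn); (12,13,arg); (13,1,fn); (13,11,arg)


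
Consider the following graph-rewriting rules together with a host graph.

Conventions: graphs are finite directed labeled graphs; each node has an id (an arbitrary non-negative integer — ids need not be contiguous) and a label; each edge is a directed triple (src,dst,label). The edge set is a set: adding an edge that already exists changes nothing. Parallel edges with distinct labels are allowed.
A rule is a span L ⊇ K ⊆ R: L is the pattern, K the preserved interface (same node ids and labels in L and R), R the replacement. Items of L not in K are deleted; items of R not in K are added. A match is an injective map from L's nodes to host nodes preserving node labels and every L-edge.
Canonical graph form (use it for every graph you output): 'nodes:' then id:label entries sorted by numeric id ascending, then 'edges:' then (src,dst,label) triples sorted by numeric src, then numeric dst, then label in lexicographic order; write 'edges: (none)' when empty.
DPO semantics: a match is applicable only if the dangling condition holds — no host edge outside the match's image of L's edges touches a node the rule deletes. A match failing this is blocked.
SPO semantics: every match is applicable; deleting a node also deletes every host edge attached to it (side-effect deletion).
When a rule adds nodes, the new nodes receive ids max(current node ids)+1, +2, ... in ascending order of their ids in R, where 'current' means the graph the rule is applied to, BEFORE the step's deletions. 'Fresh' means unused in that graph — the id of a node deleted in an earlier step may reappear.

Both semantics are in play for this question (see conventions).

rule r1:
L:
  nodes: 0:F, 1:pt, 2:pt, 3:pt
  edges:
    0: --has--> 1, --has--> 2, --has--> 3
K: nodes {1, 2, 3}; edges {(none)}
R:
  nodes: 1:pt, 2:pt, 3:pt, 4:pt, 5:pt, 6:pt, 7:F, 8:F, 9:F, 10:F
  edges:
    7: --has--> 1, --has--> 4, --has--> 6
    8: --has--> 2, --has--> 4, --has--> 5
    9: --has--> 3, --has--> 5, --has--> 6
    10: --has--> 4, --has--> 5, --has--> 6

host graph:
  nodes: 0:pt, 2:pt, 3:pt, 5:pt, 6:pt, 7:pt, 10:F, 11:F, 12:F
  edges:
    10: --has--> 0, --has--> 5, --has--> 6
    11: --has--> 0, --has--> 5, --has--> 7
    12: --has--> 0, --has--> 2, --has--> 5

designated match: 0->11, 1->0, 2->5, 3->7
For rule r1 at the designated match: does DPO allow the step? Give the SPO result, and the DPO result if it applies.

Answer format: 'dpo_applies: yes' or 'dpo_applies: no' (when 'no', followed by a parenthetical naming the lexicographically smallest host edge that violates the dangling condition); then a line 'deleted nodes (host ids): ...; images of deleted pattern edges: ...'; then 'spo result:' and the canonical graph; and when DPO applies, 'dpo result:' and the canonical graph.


dpo_applies: yes
deleted nodes (host ids): 11; images of deleted pattern edges: (11,0,has); (11,5,has); (11,7,has)
spo result:
nodes: 0:pt, 2:pt, 3:pt, 5:pt, 6:pt, 7:pt, 10:F, 12:F, 13:pt, 14:pt, 15:pt, 16:F, 17:F, 18:F, 19:F
edges: (10,0,has); (10,5,has); (10,6,has); (12,0,has); (12,2,has); (12,5,has); (16,0,has); (16,13,has); (16,15,has); (17,5,has); (17,13,has); (17,14,has); (18,7,has); (18,14,has); (18,15,has); (19,13,has); (19,14,has); (19,15,has)
dpo result:
nodes: 0:pt, 2:pt, 3:pt, 5:pt, 6:pt, 7:pt, 10:F, 12:F, 13:pt, 14:pt, 15:pt, 16:F, 17:F, 18:F, 19:F
edges: (10,0,has); (10,5,has); (10,6,has); (12,0,has); (12,2,has); (12,5,has); (16,0,has); (16,13,has); (16,15,has); (17,5,has); (17,13,has); (17,14,has); (18,7,has); (18,14,has); (18,15,has); (19,13,has); (19,14,has); (19,15,has)
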